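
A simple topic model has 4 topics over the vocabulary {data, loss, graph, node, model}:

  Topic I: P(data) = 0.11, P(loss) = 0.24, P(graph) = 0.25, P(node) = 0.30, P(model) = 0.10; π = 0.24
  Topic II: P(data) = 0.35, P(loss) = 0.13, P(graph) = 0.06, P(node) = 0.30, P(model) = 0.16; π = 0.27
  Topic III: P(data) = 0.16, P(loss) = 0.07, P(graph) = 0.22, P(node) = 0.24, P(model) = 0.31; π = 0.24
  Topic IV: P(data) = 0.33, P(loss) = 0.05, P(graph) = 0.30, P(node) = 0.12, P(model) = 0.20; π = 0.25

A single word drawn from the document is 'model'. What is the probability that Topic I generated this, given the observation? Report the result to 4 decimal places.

0.1253

P(component k | x) = π_k·f_k(x) / marginal(x), where marginal(x) = Σ_j π_j·f_j(x).
Categorical probabilities:
  L_I = P(model | comp) = 0.10
  L_II = P(model | comp) = 0.16
  L_III = P(model | comp) = 0.31
  L_IV = P(model | comp) = 0.20
Multiply by the mixture weights:
  π_I·L_I = 0.24 × 0.1 = 0.024
  π_II·L_II = 0.27 × 0.16 = 0.0432
  π_III·L_III = 0.24 × 0.31 = 0.0744
  π_IV·L_IV = 0.25 × 0.2 = 0.05
Denominator: 0.024 + 0.0432 + 0.0744 + 0.05 = 0.1916
Responsibility of Topic I: 0.024 / 0.1916 ≈ 0.1253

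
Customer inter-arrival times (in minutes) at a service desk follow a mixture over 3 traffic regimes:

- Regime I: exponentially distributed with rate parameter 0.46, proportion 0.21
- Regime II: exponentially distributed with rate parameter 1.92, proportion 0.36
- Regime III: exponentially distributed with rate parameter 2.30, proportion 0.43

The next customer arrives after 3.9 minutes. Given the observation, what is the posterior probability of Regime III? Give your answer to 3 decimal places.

By Bayes' theorem, P(k | x) = w_k f_k(x) / Σ_j w_j f_j(x).
Exponential densities:
  p_I = 0.0764951
  p_II = 0.00107474
  p_III = 0.000292487
Unnormalised posteriors:
  w_I·p_I = 0.21 × 0.0764951 = 0.016064
  w_II·p_II = 0.36 × 0.00107474 = 0.000386907
  w_III·p_III = 0.43 × 0.000292487 = 0.000125769
Marginal: 0.016064 + 0.000386907 + 0.000125769 = 0.0165766
Responsibility of Regime III: 0.000125769 / 0.0165766 ≈ 0.008

0.008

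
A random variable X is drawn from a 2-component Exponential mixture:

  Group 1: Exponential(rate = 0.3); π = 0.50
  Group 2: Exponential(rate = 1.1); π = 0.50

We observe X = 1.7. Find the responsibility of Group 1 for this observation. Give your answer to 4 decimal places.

0.5152

Posterior ∝ prior × likelihood, so P(k | x) ∝ π_k f_k(x); normalise over all components.
Exponential densities:
  L_1 = 0.3·e^(−0.3·1.7) = 0.3·e^(−0.5100) = 0.180149
  L_2 = 1.1·e^(−1.1·1.7) = 1.1·e^(−1.8700) = 0.169536
Multiply by the mixture weights:
  π_1·L_1 = 0.50 × 0.180149 = 0.0900743
  π_2·L_2 = 0.50 × 0.169536 = 0.084768
Normaliser: 0.0900743 + 0.084768 = 0.174842
So the posterior for Group 1 is 0.0900743 / 0.174842 ≈ 0.5152.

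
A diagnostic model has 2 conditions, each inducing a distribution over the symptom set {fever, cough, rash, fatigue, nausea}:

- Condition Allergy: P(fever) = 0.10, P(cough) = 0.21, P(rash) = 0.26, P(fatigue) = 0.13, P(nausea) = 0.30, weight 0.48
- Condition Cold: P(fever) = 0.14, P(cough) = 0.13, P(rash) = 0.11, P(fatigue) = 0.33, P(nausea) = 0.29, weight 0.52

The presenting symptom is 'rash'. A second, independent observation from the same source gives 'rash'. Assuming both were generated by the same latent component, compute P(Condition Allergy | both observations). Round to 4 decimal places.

Apply Bayes' rule: the posterior for each component is proportional to its prior times its likelihood at x.
Since both observations come from the same component, the likelihood for component k is f_k(x₁)·f_k(x₂).
  p_Allergy = [0.26] × [0.26] = 0.0676
  p_Cold = [0.11] × [0.11] = 0.0121
Unnormalised posteriors:
  π_Allergy·p_Allergy = 0.48 × 0.0676 = 0.032448
  π_Cold·p_Cold = 0.52 × 0.0121 = 0.006292
Marginal: 0.032448 + 0.006292 = 0.03874
P(Condition Allergy | x₁, x₂) ≈ 0.8376

0.8376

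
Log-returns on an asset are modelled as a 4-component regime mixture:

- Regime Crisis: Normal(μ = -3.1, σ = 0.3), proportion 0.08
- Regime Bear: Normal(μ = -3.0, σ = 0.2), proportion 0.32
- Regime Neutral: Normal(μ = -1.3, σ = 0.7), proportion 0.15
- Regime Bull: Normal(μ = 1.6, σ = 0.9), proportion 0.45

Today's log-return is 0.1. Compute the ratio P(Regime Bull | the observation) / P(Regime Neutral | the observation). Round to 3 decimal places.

4.299

Only the two components matter; the odds are (P(Z=i) f_i(x)) / (P(Z=j) f_j(x)).
Component likelihoods at x = 0.1:
  p_Crisis = 2.61372e-25
  p_Bear = 1.34976e-52
  p_Neutral = 0.07713
  p_Bull = 0.11053
Posterior odds = (P(Z=Bull)·p_Bull) / (P(Z=Neutral)·p_Neutral) = (0.45·0.11053) / (0.15·0.07713) = 0.0497386 / 0.0115695 ≈ 4.299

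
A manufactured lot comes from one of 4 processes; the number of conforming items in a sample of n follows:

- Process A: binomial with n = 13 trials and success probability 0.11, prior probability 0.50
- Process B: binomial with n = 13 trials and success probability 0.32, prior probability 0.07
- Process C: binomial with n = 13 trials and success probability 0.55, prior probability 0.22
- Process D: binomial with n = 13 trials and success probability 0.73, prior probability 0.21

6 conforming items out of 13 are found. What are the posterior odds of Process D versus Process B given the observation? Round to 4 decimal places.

The posterior odds equal the prior odds times the likelihood ratio: (w_i/w_j)·(f_i(x)/f_j(x)).
Binomial probabilities:
  p_A = C(13,6)·0.11^6·0.89^7 = 1716·1.77156e-06·0.442313 = 0.00134463
  p_B = C(13,6)·0.32^6·0.68^7 = 1716·0.00107374·0.0672299 = 0.123874
  p_C = C(13,6)·0.55^6·0.45^7 = 1716·0.0276806·0.00373669 = 0.177493
  p_D = C(13,6)·0.73^6·0.27^7 = 1716·0.151334·0.000104604 = 0.0271644
0.00570453 / 0.00867117 ≈ 0.6579

0.6579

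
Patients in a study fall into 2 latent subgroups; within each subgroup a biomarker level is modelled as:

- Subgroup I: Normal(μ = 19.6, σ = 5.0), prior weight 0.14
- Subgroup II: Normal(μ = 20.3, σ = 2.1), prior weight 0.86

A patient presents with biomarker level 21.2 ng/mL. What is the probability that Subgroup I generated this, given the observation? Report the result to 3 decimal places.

0.066

P(component k | x) = π_k·f_k(x) / marginal(x), where marginal(x) = Σ_j π_j·f_j(x).
Evaluate each component's likelihood at the observed value:
  p_I = 0.0758061
  p_II = 0.173303
Unnormalised posteriors:
  π_I·p_I = 0.14 × 0.0758061 = 0.0106129
  π_II·p_II = 0.86 × 0.173303 = 0.149041
Evidence: 0.0106129 + 0.149041 = 0.159654
P(Subgroup I | 21.2 ng/mL) = 0.0106129 / 0.159654 ≈ 0.066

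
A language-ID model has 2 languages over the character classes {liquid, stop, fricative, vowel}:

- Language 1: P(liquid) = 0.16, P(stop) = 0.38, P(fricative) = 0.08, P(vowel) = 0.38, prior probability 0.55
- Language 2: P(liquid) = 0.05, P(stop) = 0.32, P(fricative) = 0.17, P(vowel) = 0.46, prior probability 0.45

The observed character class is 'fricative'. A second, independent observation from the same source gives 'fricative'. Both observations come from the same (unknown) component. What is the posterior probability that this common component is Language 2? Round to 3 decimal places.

The responsibility of component k is w_k f_k(x) divided by Σ_j w_j f_j(x).
Since both observations come from the same component, the likelihood for component k is f_k(x₁)·f_k(x₂).
  p_1 = [P(fricative | comp) = 0.08] × [0.08] = 0.0064
  p_2 = [P(fricative | comp) = 0.17] × [0.17] = 0.0289
Weight by the priors:
  w_1·p_1 = 0.55 × 0.0064 = 0.00352
  w_2·p_2 = 0.45 × 0.0289 = 0.013005
Marginal: 0.00352 + 0.013005 = 0.016525
Responsibility of Language 2: 0.013005 / 0.016525 ≈ 0.787

0.787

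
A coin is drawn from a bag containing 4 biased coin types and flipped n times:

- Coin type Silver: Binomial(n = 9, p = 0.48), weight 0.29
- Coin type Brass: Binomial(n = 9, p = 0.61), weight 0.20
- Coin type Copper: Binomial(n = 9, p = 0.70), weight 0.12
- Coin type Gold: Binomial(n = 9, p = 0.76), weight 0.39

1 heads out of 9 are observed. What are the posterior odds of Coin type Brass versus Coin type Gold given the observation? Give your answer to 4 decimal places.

The posterior odds equal the prior odds times the likelihood ratio: (w_i/w_j)·(f_i(x)/f_j(x)).
Binomial probabilities:
  f_Silver = C(9,1)·0.48^1·0.52^8 = 9·0.48·0.00534597 = 0.0230946
  f_Brass = C(9,1)·0.61^1·0.39^8 = 9·0.61·0.000535201 = 0.00293825
  f_Copper = C(9,1)·0.70^1·0.30^8 = 9·0.7·6.561e-05 = 0.000413343
  f_Gold = C(9,1)·0.76^1·0.24^8 = 9·0.76·1.10075e-05 = 7.52915e-05
Odds = (0.20/0.39) × (0.00293825/7.52915e-05) = 0.512821 × 39.025 ≈ 20.0128

20.0128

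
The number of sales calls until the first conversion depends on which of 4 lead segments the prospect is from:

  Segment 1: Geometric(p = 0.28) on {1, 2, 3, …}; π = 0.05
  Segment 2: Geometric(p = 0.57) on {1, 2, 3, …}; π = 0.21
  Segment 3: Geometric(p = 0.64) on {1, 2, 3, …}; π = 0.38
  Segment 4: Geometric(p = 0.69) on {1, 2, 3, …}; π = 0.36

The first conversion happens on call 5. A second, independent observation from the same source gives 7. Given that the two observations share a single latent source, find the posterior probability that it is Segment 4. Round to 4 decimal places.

By Bayes' theorem, P(k | x) = w_k f_k(x) / Σ_j w_j f_j(x).
Since both observations come from the same component, the likelihood for component k is f_k(x₁)·f_k(x₂).
  p_1 = [0.28·(1−0.28)^4 = 0.28·0.268739 = 0.0752468] × [0.0390079] = 0.00293522
  p_2 = [0.57·(1−0.57)^4 = 0.57·0.034188 = 0.0194872] × [0.00360318] = 7.02157e-05
  p_3 = [0.64·(1−0.64)^4 = 0.64·0.0167962 = 0.0107495] × [0.00139314] = 1.49756e-05
  p_4 = [0.69·(1−0.69)^4 = 0.69·0.00923521 = 0.00637229] × [0.000612378] = 3.90225e-06
Weight by the priors:
  w_1·p_1 = 0.05 × 0.00293522 = 0.000146761
  w_2·p_2 = 0.21 × 7.02157e-05 = 1.47453e-05
  w_3·p_3 = 0.38 × 1.49756e-05 = 5.69074e-06
  w_4·p_4 = 0.36 × 3.90225e-06 = 1.40481e-06
Evidence: 0.000146761 + 1.47453e-05 + 5.69074e-06 + 1.40481e-06 = 0.000168602
P(Segment 4 | data) ≈ 0.0083

0.0083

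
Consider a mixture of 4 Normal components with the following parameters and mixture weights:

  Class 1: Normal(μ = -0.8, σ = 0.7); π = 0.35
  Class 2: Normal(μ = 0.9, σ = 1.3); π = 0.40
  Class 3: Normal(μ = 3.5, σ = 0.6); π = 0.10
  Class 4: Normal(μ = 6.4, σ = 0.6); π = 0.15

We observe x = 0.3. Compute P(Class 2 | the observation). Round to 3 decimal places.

P(component k | x) = π_k·f_k(x) / marginal(x), where marginal(x) = Σ_j π_j·f_j(x).
Component likelihoods at x = 0.3:
  p_1 = (1/(0.7·√(2π)))·exp(−(0.3−-0.8)²/(2·0.7²)) = 0.569918·exp(-1.23469) = 0.165803
  p_2 = (1/(1.3·√(2π)))·exp(−(0.3−0.9)²/(2·1.3²)) = 0.306879·exp(-0.10651) = 0.275874
  p_3 = (1/(0.6·√(2π)))·exp(−(0.3−3.5)²/(2·0.6²)) = 0.664904·exp(-14.22222) = 4.42717e-07
  p_4 = (1/(0.6·√(2π)))·exp(−(0.3−6.4)²/(2·0.6²)) = 0.664904·exp(-51.68056) = 2.38879e-23
Weight by the priors:
  π_1·p_1 = 0.35 × 0.165803 = 0.0580309
  π_2·p_2 = 0.40 × 0.275874 = 0.11035
  π_3·p_3 = 0.10 × 4.42717e-07 = 4.42717e-08
  π_4·p_4 = 0.15 × 2.38879e-23 = 3.58319e-24
Sum: 0.0580309 + 0.11035 + 4.42717e-08 + 3.58319e-24 = 0.16838
Responsibility of Class 2: 0.11035 / 0.16838 ≈ 0.655

0.655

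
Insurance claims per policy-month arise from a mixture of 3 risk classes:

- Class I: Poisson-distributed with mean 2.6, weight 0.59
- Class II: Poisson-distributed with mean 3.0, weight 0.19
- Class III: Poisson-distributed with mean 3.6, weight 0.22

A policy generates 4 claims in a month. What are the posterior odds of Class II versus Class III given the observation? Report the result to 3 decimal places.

0.759

Posterior odds = (w_i f_i(x)) / (w_j f_j(x)); the normalising sum cancels.
Component likelihoods at x = 4 claims:
  L_I = 0.141422
  L_II = 0.168031
  L_III = 0.191222
Odds = (0.19/0.22) × (0.168031/0.191222) = 0.863636 × 0.878722 ≈ 0.759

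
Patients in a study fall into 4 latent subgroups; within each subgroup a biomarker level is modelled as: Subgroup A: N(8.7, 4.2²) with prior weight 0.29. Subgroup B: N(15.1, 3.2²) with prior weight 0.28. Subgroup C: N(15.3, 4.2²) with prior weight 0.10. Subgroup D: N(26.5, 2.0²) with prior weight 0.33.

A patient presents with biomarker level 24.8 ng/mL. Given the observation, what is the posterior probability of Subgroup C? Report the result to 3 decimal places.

Apply Bayes' rule: the posterior for each component is proportional to its prior times its likelihood at x.
Evaluate each component's likelihood at the observed value:
  p_A = (1/(4.2·√(2π)))·exp(−(24.8−8.7)²/(2·4.2²)) = 0.094986·exp(-7.34722) = 6.12072e-05
  p_B = (1/(3.2·√(2π)))·exp(−(24.8−15.1)²/(2·3.2²)) = 0.124669·exp(-4.59424) = 0.0012604
  p_C = (1/(4.2·√(2π)))·exp(−(24.8−15.3)²/(2·4.2²)) = 0.094986·exp(-2.55811) = 0.0073568
  p_D = (1/(2.0·√(2π)))·exp(−(24.8−26.5)²/(2·2.0²)) = 0.199471·exp(-0.36125) = 0.138992
Weight by the priors:
  π_A·p_A = 0.29 × 6.12072e-05 = 1.77501e-05
  π_B·p_B = 0.28 × 0.0012604 = 0.000352911
  π_C·p_C = 0.10 × 0.0073568 = 0.00073568
  π_D·p_D = 0.33 × 0.138992 = 0.0458675
Evidence: 1.77501e-05 + 0.000352911 + 0.00073568 + 0.0458675 = 0.0469738
So the posterior for Subgroup C is 0.00073568 / 0.0469738 ≈ 0.016.

0.016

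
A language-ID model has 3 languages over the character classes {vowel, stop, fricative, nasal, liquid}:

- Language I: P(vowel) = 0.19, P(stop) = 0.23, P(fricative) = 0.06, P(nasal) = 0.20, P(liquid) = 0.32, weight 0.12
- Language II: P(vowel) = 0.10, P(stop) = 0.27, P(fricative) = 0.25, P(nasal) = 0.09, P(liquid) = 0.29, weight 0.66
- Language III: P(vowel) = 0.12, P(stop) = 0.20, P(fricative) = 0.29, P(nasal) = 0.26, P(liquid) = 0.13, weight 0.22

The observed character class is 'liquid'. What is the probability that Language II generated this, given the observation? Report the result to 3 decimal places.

0.741

Posterior ∝ prior × likelihood, so P(k | x) ∝ w_k f_k(x); normalise over all components.
Component likelihoods at x = 'liquid':
  f_I = P(liquid | comp) = 0.32
  f_II = P(liquid | comp) = 0.29
  f_III = P(liquid | comp) = 0.13
Unnormalised posteriors:
  w_I·f_I = 0.12 × 0.32 = 0.0384
  w_II·f_II = 0.66 × 0.29 = 0.1914
  w_III·f_III = 0.22 × 0.13 = 0.0286
Sum: 0.0384 + 0.1914 + 0.0286 = 0.2584
So the posterior for Language II is 0.1914 / 0.2584 ≈ 0.741.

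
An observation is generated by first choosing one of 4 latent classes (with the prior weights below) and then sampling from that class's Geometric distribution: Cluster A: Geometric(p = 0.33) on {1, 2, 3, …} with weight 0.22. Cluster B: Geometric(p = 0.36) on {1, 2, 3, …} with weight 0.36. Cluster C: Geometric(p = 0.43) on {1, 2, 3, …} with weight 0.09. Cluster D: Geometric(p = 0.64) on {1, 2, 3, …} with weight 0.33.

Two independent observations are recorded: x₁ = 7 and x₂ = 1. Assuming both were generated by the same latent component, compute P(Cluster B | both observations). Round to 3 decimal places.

The responsibility of component k is π_k f_k(x) divided by Σ_j π_j f_j(x).
Since both observations come from the same component, the likelihood for component k is f_k(x₁)·f_k(x₂).
  L_A = [0.0298513] × [0.33] = 0.00985092
  L_B = [0.024739] × [0.36] = 0.00890604
  L_C = [0.0147475] × [0.43] = 0.00634141
  L_D = [0.00139314] × [0.64] = 0.00089161
Prior × likelihood for each component:
  π_A·L_A = 0.22 × 0.00985092 = 0.0021672
  π_B·L_B = 0.36 × 0.00890604 = 0.00320618
  π_C·L_C = 0.09 × 0.00634141 = 0.000570727
  π_D·L_D = 0.33 × 0.00089161 = 0.000294231
Marginal: 0.0021672 + 0.00320618 + 0.000570727 + 0.000294231 = 0.00623834
P(Cluster B | data) ≈ 0.514

0.514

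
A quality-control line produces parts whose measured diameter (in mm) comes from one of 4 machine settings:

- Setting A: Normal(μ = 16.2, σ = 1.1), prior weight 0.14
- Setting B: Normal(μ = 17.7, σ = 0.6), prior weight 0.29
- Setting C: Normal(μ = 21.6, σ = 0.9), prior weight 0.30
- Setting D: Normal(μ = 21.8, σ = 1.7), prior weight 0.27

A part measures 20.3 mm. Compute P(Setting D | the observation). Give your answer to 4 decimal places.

P(component k | x) = w_k·f_k(x) / marginal(x), where marginal(x) = Σ_j w_j·f_j(x).
Component likelihoods at x = 20.3 mm:
  f_A = (1/(1.1·√(2π)))·exp(−(20.3−16.2)²/(2·1.1²)) = 0.362675·exp(-6.94628) = 0.000348968
  f_B = (1/(0.6·√(2π)))·exp(−(20.3−17.7)²/(2·0.6²)) = 0.664904·exp(-9.38889) = 5.56181e-05
  f_C = (1/(0.9·√(2π)))·exp(−(20.3−21.6)²/(2·0.9²)) = 0.443269·exp(-1.04321) = 0.156173
  f_D = (1/(1.7·√(2π)))·exp(−(20.3−21.8)²/(2·1.7²)) = 0.234672·exp(-0.38927) = 0.159002
Unnormalised posteriors:
  w_A·f_A = 0.14 × 0.000348968 = 4.88556e-05
  w_B·f_B = 0.29 × 5.56181e-05 = 1.61293e-05
  w_C·f_C = 0.30 × 0.156173 = 0.046852
  w_D·f_D = 0.27 × 0.159002 = 0.0429305
Evidence: 4.88556e-05 + 1.61293e-05 + 0.046852 + 0.0429305 = 0.0898475
P(Setting D | 20.3 mm) ≈ 0.4778

0.4778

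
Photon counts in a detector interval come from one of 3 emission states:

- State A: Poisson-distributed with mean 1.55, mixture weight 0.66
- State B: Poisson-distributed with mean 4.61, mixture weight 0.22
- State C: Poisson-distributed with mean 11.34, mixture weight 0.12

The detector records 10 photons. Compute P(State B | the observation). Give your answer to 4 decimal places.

0.1591

By Bayes' theorem, P(k | x) = π_k f_k(x) / Σ_j π_j f_j(x).
Component likelihoods at x = 10 photons:
  p_A = e^(−1.55)·1.55^10/10! = 4.68163e-06
  p_B = e^(−4.61)·4.61^10/10! = 0.0118891
  p_C = e^(−11.34)·11.34^10/10! = 0.115204
Multiply by the mixture weights:
  π_A·p_A = 0.66 × 4.68163e-06 = 3.08988e-06
  π_B·p_B = 0.22 × 0.0118891 = 0.0026156
  π_C·p_C = 0.12 × 0.115204 = 0.0138245
Denominator: 3.08988e-06 + 0.0026156 + 0.0138245 = 0.0164432
P(State B | data) = 0.0026156 / 0.0164432 ≈ 0.1591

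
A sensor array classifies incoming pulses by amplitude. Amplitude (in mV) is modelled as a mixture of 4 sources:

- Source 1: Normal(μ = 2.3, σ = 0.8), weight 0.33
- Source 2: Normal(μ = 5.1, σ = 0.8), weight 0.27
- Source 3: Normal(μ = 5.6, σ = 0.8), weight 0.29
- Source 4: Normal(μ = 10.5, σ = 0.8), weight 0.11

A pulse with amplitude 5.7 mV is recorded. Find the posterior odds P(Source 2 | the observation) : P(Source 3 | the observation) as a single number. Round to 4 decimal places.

Posterior odds = (π_i f_i(x)) / (π_j f_j(x)); the normalising sum cancels.
Evaluate each component's likelihood at the observed value:
  L_1 = 5.96483e-05
  L_2 = 0.376422
  L_3 = 0.494797
  L_4 = 7.59485e-09
Posterior odds = (π_2·L_2) / (π_3·L_3) = (0.27·0.376422) / (0.29·0.494797) = 0.101634 / 0.143491 ≈ 0.7083

0.7083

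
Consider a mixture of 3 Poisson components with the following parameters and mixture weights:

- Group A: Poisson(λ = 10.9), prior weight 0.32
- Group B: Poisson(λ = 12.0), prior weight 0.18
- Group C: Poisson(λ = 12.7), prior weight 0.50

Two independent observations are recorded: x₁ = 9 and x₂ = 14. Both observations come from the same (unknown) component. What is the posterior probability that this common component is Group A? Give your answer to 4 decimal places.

Apply Bayes' rule: the posterior for each component is proportional to its prior times its likelihood at x.
Since both observations come from the same component, the likelihood for component k is f_k(x₁)·f_k(x₂).
  f_A = [0.110475] × [0.0707543] = 0.00781661
  f_B = [0.0873644] × [0.0904889] = 0.00790551
  f_C = [0.0722654] × [0.0993811] = 0.00718182
Unnormalised posteriors:
  π_A·f_A = 0.32 × 0.00781661 = 0.00250131
  π_B·f_B = 0.18 × 0.00790551 = 0.00142299
  π_C·f_C = 0.50 × 0.00718182 = 0.00359091
Normaliser: 0.00250131 + 0.00142299 + 0.00359091 = 0.00751521
So the posterior for Group A is 0.00250131 / 0.00751521 ≈ 0.3328.

0.3328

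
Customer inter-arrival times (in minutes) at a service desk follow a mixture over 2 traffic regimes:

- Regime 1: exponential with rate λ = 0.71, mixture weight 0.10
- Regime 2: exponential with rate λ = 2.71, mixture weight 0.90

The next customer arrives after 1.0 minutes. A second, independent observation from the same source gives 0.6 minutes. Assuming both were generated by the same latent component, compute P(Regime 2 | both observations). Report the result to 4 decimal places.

0.8424

P(component k | x) = π_k·f_k(x) / marginal(x), where marginal(x) = Σ_j π_j·f_j(x).
Since both observations come from the same component, the likelihood for component k is f_k(x₁)·f_k(x₂).
  f_1 = [0.349067] × [0.463713] = 0.161867
  f_2 = [0.180315] × [0.533097] = 0.0961253
Multiply by the mixture weights:
  π_1·f_1 = 0.10 × 0.161867 = 0.0161867
  π_2·f_2 = 0.90 × 0.0961253 = 0.0865128
Sum: 0.0161867 + 0.0865128 = 0.102699
P(Regime 2 | x₁,x₂) = 0.0865128 / 0.102699 ≈ 0.8424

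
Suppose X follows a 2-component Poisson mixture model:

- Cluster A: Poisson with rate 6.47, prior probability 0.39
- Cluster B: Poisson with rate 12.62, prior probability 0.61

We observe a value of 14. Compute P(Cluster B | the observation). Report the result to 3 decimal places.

0.975

Posterior ∝ prior × likelihood, so P(k | x) ∝ π_k f_k(x); normalise over all components.
Evaluate each component's likelihood at the observed value:
  L_A = 0.00400282
  L_B = 0.0985431
Unnormalised posteriors:
  π_A·L_A = 0.39 × 0.00400282 = 0.0015611
  π_B·L_B = 0.61 × 0.0985431 = 0.0601113
Denominator: 0.0015611 + 0.0601113 = 0.0616724
Responsibility of Cluster B: 0.0601113 / 0.0616724 ≈ 0.975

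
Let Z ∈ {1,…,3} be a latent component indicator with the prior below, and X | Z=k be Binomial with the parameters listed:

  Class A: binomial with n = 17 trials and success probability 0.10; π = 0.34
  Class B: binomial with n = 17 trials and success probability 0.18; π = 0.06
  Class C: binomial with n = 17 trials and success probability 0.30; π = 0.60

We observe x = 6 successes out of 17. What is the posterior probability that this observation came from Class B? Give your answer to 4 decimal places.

By Bayes' theorem, P(k | x) = w_k f_k(x) / Σ_j w_j f_j(x).
Binomial probabilities:
  f_A = C(17,6)·0.10^6·0.90^11 = 12376·1e-06·0.313811 = 0.00388372
  f_B = C(17,6)·0.18^6·0.82^11 = 12376·3.40122e-05·0.112707 = 0.0474425
  f_C = C(17,6)·0.30^6·0.70^11 = 12376·0.000729·0.0197733 = 0.178396
Prior × likelihood for each component:
  w_A·f_A = 0.34 × 0.00388372 = 0.00132046
  w_B·f_B = 0.06 × 0.0474425 = 0.00284655
  w_C·f_C = 0.60 × 0.178396 = 0.107038
Denominator: 0.00132046 + 0.00284655 + 0.107038 = 0.111205
Responsibility of Class B: 0.00284655 / 0.111205 ≈ 0.0256

0.0256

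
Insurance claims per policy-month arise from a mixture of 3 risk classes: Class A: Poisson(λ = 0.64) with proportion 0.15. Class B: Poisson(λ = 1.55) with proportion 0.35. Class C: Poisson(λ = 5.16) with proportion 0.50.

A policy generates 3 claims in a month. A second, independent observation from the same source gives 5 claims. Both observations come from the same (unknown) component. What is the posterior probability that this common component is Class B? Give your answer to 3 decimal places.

0.060

The responsibility of component k is P(Z=k) f_k(x) divided by Σ_j P(Z=j) f_j(x).
Since both observations come from the same component, the likelihood for component k is f_k(x₁)·f_k(x₂).
  p_A = [e^(−0.64)·0.64^3/3! = 0.0230378] × [0.000471813] = 1.08695e-05
  p_B = [e^(−1.55)·1.55^3/3! = 0.131731] × [0.0158242] = 0.00208453
  p_C = [e^(−5.16)·5.16^3/3! = 0.131474] × [0.175028] = 0.0230116
Multiply by the mixture weights:
  P(Z=A)·p_A = 0.15 × 1.08695e-05 = 1.63043e-06
  P(Z=B)·p_B = 0.35 × 0.00208453 = 0.000729586
  P(Z=C)·p_C = 0.50 × 0.0230116 = 0.0115058
Evidence: 1.63043e-06 + 0.000729586 + 0.0115058 = 0.012237
P(Class B | data) = 0.000729586 / 0.012237 ≈ 0.060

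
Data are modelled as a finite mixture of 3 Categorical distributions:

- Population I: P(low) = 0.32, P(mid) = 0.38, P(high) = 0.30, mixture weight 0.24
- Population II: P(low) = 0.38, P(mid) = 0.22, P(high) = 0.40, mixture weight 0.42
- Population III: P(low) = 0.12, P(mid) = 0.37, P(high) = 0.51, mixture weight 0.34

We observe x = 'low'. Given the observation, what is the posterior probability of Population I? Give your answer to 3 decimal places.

Apply Bayes' rule: the posterior for each component is proportional to its prior times its likelihood at x.
Categorical probabilities:
  p_I = P(low | comp) = 0.32
  p_II = P(low | comp) = 0.38
  p_III = P(low | comp) = 0.12
Weight by the priors:
  w_I·p_I = 0.24 × 0.32 = 0.0768
  w_II·p_II = 0.42 × 0.38 = 0.1596
  w_III·p_III = 0.34 × 0.12 = 0.0408
Marginal: 0.0768 + 0.1596 + 0.0408 = 0.2772
P(Population I | data) = 0.0768 / 0.2772 ≈ 0.277

0.277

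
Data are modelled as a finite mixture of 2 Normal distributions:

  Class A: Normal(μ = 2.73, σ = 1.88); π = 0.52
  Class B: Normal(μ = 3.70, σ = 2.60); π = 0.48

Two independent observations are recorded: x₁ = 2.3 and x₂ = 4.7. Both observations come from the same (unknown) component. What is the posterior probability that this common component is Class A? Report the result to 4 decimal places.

By Bayes' theorem, P(k | x) = w_k f_k(x) / Σ_j w_j f_j(x).
Since both observations come from the same component, the likelihood for component k is f_k(x₁)·f_k(x₂).
  L_A = [0.206725] × [0.122551] = 0.0253343
  L_B = [0.132732] × [0.1425] = 0.0189143
Weight by the priors:
  w_A·L_A = 0.52 × 0.0253343 = 0.0131738
  w_B·L_B = 0.48 × 0.0189143 = 0.00907888
Normaliser: 0.0131738 + 0.00907888 = 0.0222527
P(Class A | x₁,x₂) ≈ 0.5920

0.5920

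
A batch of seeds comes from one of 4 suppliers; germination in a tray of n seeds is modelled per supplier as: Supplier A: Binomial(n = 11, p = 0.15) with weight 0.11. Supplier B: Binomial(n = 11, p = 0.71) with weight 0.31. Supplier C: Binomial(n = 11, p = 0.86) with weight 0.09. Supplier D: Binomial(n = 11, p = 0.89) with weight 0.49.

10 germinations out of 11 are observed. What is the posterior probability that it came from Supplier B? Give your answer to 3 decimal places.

Posterior ∝ prior × likelihood, so P(k | x) ∝ π_k f_k(x); normalise over all components.
Component likelihoods at x = 10 germinations out of 11:
  L_A = 5.39168e-08
  L_B = 0.103842
  L_C = 0.340804
  L_D = 0.377299
Unnormalised posteriors:
  π_A·L_A = 0.11 × 5.39168e-08 = 5.93085e-09
  π_B·L_B = 0.31 × 0.103842 = 0.0321911
  π_C·L_C = 0.09 × 0.340804 = 0.0306724
  π_D·L_D = 0.49 × 0.377299 = 0.184876
Normaliser: 5.93085e-09 + 0.0321911 + 0.0306724 + 0.184876 = 0.24774
So the posterior for Supplier B is 0.0321911 / 0.24774 ≈ 0.130.

0.130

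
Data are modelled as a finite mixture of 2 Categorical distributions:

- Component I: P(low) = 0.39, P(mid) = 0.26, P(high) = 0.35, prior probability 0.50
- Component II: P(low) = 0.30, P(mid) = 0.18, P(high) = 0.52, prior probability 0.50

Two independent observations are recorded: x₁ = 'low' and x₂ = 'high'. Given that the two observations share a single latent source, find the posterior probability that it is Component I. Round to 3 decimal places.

The responsibility of component k is π_k f_k(x) divided by Σ_j π_j f_j(x).
Since both observations come from the same component, the likelihood for component k is f_k(x₁)·f_k(x₂).
  L_I = [P(low | comp) = 0.39] × [0.35] = 0.1365
  L_II = [P(low | comp) = 0.30] × [0.52] = 0.156
Prior × likelihood for each component:
  π_I·L_I = 0.50 × 0.1365 = 0.06825
  π_II·L_II = 0.50 × 0.156 = 0.078
Evidence: 0.06825 + 0.078 = 0.14625
P(Component I | x₁, x₂) = 0.06825 / 0.14625 ≈ 0.467

0.467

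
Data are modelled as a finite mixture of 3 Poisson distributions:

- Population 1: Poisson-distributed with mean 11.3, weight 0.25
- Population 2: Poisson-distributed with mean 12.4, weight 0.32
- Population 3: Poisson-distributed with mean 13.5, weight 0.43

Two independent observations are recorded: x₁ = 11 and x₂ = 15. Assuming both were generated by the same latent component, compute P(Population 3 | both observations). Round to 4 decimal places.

0.4543

Posterior ∝ prior × likelihood, so P(k | x) ∝ w_k f_k(x); normalise over all components.
Since both observations come from the same component, the likelihood for component k is f_k(x₁)·f_k(x₂).
  L_1 = [0.118899] × [0.0591765] = 0.00703605
  L_2 = [0.109959] × [0.079355] = 0.0087258
  L_3 = [0.0932267] × [0.0945217] = 0.00881194
Multiply by the mixture weights:
  w_1·L_1 = 0.25 × 0.00703605 = 0.00175901
  w_2·L_2 = 0.32 × 0.0087258 = 0.00279226
  w_3·L_3 = 0.43 × 0.00881194 = 0.00378914
Sum: 0.00175901 + 0.00279226 + 0.00378914 = 0.0083404
So the posterior for Population 3 is 0.00378914 / 0.0083404 ≈ 0.4543.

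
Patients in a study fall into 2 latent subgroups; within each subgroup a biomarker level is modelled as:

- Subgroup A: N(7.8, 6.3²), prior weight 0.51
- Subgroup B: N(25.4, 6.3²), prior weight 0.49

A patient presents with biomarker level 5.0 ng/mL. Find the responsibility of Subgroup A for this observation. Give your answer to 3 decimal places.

The responsibility of component k is π_k f_k(x) divided by Σ_j π_j f_j(x).
Evaluate each component's likelihood at the observed value:
  p_A = 0.0573689
  p_B = 0.000334753
Weight by the priors:
  π_A·p_A = 0.51 × 0.0573689 = 0.0292581
  π_B·p_B = 0.49 × 0.000334753 = 0.000164029
Evidence: 0.0292581 + 0.000164029 = 0.0294221
So the posterior for Subgroup A is 0.0292581 / 0.0294221 ≈ 0.994.

0.994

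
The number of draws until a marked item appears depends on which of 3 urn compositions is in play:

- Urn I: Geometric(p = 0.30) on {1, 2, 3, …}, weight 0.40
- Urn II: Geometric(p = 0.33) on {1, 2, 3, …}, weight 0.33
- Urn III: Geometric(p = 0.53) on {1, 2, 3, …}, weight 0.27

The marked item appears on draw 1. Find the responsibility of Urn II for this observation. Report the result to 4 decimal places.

0.2927

The responsibility of component k is P(Z=k) f_k(x) divided by Σ_j P(Z=j) f_j(x).
Component likelihoods at x = 1:
  L_I = 0.3
  L_II = 0.33
  L_III = 0.53
Multiply by the mixture weights:
  P(Z=I)·L_I = 0.40 × 0.3 = 0.12
  P(Z=II)·L_II = 0.33 × 0.33 = 0.1089
  P(Z=III)·L_III = 0.27 × 0.53 = 0.1431
Sum: 0.12 + 0.1089 + 0.1431 = 0.372
P(Urn II | data) = 0.1089 / 0.372 ≈ 0.2927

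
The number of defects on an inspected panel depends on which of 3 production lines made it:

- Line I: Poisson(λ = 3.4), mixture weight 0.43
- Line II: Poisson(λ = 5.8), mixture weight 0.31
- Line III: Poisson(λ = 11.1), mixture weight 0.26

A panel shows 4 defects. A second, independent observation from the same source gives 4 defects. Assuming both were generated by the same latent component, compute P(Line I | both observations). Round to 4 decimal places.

The responsibility of component k is π_k f_k(x) divided by Σ_j π_j f_j(x).
Since both observations come from the same component, the likelihood for component k is f_k(x₁)·f_k(x₂).
  L_I = [e^(−3.4)·3.4^4/4! = 0.185825] × [0.185825] = 0.0345308
  L_II = [e^(−5.8)·5.8^4/4! = 0.142755] × [0.142755] = 0.0203791
  L_III = [e^(−11.1)·11.1^4/4! = 0.00955899] × [0.00955899] = 9.13743e-05
Unnormalised posteriors:
  π_I·L_I = 0.43 × 0.0345308 = 0.0148482
  π_II·L_II = 0.31 × 0.0203791 = 0.00631753
  π_III·L_III = 0.26 × 9.13743e-05 = 2.37573e-05
Evidence: 0.0148482 + 0.00631753 + 2.37573e-05 = 0.0211895
P(Line I | x₁, x₂) = 0.0148482 / 0.0211895 ≈ 0.7007

0.7007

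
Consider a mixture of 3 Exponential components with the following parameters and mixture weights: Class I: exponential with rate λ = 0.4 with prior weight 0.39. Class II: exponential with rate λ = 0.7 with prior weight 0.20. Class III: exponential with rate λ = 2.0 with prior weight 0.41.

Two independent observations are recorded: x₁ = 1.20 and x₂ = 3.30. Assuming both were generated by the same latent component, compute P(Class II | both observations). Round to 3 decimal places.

0.285

The responsibility of component k is P(Z=k) f_k(x) divided by Σ_j P(Z=j) f_j(x).
Since both observations come from the same component, the likelihood for component k is f_k(x₁)·f_k(x₂).
  f_I = [0.4·e^(−0.4·1.20) = 0.4·e^(−0.4800) = 0.247513] × [0.106854] = 0.0264478
  f_II = [0.7·e^(−0.7·1.20) = 0.7·e^(−0.8400) = 0.302197] × [0.0694829] = 0.0209975
  f_III = [2.0·e^(−2.0·1.20) = 2.0·e^(−2.4000) = 0.181436] × [0.00272074] = 0.000493639
Prior × likelihood for each component:
  P(Z=I)·f_I = 0.39 × 0.0264478 = 0.0103147
  P(Z=II)·f_II = 0.20 × 0.0209975 = 0.00419951
  P(Z=III)·f_III = 0.41 × 0.000493639 = 0.000202392
Evidence: 0.0103147 + 0.00419951 + 0.000202392 = 0.0147166
P(Class II | x₁,x₂) ≈ 0.285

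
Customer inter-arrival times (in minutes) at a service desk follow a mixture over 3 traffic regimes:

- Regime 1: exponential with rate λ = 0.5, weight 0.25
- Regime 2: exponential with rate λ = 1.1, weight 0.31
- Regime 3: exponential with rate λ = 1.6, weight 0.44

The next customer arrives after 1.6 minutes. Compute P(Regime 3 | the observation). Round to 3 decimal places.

By Bayes' theorem, P(k | x) = w_k f_k(x) / Σ_j w_j f_j(x).
Exponential densities:
  L_1 = 0.224664
  L_2 = 0.189249
  L_3 = 0.123688
Unnormalised posteriors:
  w_1·L_1 = 0.25 × 0.224664 = 0.0561661
  w_2·L_2 = 0.31 × 0.189249 = 0.0586673
  w_3·L_3 = 0.44 × 0.123688 = 0.0544225
Sum: 0.0561661 + 0.0586673 + 0.0544225 = 0.169256
P(Regime 3 | the observation) ≈ 0.322

0.322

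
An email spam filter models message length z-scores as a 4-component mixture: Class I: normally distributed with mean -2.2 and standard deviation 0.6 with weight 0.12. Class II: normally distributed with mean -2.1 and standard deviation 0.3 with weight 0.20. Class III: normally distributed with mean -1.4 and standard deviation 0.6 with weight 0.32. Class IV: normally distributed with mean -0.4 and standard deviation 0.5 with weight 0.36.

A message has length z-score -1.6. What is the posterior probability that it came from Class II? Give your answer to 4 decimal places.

0.1997

Apply Bayes' rule: the posterior for each component is proportional to its prior times its likelihood at x.
Evaluate each component's likelihood at the observed value:
  p_I = (1/(0.6·√(2π)))·exp(−(-1.6−-2.2)²/(2·0.6²)) = 0.664904·exp(-0.50000) = 0.403285
  p_II = (1/(0.3·√(2π)))·exp(−(-1.6−-2.1)²/(2·0.3²)) = 1.329808·exp(-1.38889) = 0.33159
  p_III = (1/(0.6·√(2π)))·exp(−(-1.6−-1.4)²/(2·0.6²)) = 0.664904·exp(-0.05556) = 0.628972
  p_IV = (1/(0.5·√(2π)))·exp(−(-1.6−-0.4)²/(2·0.5²)) = 0.797885·exp(-2.88000) = 0.0447891
Weight by the priors:
  w_I·p_I = 0.12 × 0.403285 = 0.0483941
  w_II·p_II = 0.20 × 0.33159 = 0.0663181
  w_III·p_III = 0.32 × 0.628972 = 0.201271
  w_IV·p_IV = 0.36 × 0.0447891 = 0.0161241
Marginal: 0.0483941 + 0.0663181 + 0.201271 + 0.0161241 = 0.332107
P(Class II | data) = 0.0663181 / 0.332107 ≈ 0.1997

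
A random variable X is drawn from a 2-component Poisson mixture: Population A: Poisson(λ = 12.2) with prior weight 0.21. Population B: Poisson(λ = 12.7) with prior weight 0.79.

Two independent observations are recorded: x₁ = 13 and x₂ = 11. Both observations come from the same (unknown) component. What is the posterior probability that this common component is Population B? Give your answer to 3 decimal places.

0.784

Posterior ∝ prior × likelihood, so P(k | x) ∝ π_k f_k(x); normalise over all components.
Since both observations come from the same component, the likelihood for component k is f_k(x₁)·f_k(x₂).
  p_A = [0.107153] × [0.112308] = 0.0120341
  p_B = [0.109554] × [0.105961] = 0.0116084
Multiply by the mixture weights:
  π_A·p_A = 0.21 × 0.0120341 = 0.00252717
  π_B·p_B = 0.79 × 0.0116084 = 0.00917066
Evidence: 0.00252717 + 0.00917066 = 0.0116978
P(Population B | x₁,x₂) = 0.00917066 / 0.0116978 ≈ 0.784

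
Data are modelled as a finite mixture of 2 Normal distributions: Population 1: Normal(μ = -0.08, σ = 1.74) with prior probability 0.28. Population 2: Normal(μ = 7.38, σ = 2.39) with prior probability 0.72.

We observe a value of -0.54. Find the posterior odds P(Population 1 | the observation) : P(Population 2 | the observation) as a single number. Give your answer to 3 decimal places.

125.043

The posterior odds equal the prior odds times the likelihood ratio: (P(Z=i)/P(Z=j))·(f_i(x)/f_j(x)).
Evaluate each component's likelihood at the observed value:
  L_1 = 0.221403
  L_2 = 0.000688571
Posterior odds = (P(Z=1)·L_1) / (P(Z=2)·L_2) = (0.28·0.221403) / (0.72·0.000688571) = 0.061993 / 0.000495771 ≈ 125.043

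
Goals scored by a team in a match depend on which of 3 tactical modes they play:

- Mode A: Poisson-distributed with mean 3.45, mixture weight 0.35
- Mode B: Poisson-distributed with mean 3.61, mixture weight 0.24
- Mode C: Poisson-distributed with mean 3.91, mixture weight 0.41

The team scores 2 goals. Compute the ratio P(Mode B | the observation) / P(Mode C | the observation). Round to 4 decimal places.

0.6736

Since P(k|x) ∝ π_k f_k(x), the posterior odds are π_i f_i(x) / (π_j f_j(x)).
Poisson probabilities:
  L_A = e^(−3.45)·3.45^2/2! = 0.188926
  L_B = e^(−3.61)·3.61^2/2! = 0.176271
  L_C = e^(−3.91)·3.91^2/2! = 0.153191
0.0423051 / 0.0628081 ≈ 0.6736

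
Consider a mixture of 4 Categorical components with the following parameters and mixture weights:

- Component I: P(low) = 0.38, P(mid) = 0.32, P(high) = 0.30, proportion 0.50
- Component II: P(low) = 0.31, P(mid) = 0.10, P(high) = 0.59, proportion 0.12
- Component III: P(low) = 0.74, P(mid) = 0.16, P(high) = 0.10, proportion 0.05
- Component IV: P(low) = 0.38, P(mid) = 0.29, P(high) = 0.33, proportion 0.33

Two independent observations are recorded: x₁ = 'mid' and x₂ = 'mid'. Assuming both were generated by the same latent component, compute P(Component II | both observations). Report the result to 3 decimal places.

The responsibility of component k is w_k f_k(x) divided by Σ_j w_j f_j(x).
Since both observations come from the same component, the likelihood for component k is f_k(x₁)·f_k(x₂).
  L_I = [P(mid | comp) = 0.32] × [0.32] = 0.1024
  L_II = [P(mid | comp) = 0.10] × [0.1] = 0.01
  L_III = [P(mid | comp) = 0.16] × [0.16] = 0.0256
  L_IV = [P(mid | comp) = 0.29] × [0.29] = 0.0841
Multiply by the mixture weights:
  w_I·L_I = 0.50 × 0.1024 = 0.0512
  w_II·L_II = 0.12 × 0.01 = 0.0012
  w_III·L_III = 0.05 × 0.0256 = 0.00128
  w_IV·L_IV = 0.33 × 0.0841 = 0.027753
Sum: 0.0512 + 0.0012 + 0.00128 + 0.027753 = 0.081433
Responsibility of Component II: 0.0012 / 0.081433 ≈ 0.015

0.015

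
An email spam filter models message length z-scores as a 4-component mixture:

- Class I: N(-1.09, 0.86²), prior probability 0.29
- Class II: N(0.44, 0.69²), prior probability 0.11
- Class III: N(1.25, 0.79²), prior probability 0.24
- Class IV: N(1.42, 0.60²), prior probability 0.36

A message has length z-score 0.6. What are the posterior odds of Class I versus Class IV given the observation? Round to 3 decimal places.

0.207

Only the two components matter; the odds are (w_i f_i(x)) / (w_j f_j(x)).
Evaluate each component's likelihood at the observed value:
  L_I = 0.0672757
  L_II = 0.56284
  L_III = 0.359981
  L_IV = 0.261322
Posterior odds = (w_I·L_I) / (w_IV·L_IV) = (0.29·0.0672757) / (0.36·0.261322) = 0.0195099 / 0.0940759 ≈ 0.207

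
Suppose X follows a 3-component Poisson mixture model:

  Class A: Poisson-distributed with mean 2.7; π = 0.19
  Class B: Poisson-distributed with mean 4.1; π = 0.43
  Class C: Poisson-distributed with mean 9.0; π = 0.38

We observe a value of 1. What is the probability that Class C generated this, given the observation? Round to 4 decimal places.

By Bayes' theorem, P(k | x) = P(Z=k) f_k(x) / Σ_j P(Z=j) f_j(x).
Poisson probabilities:
  L_A = 0.181455
  L_B = 0.067948
  L_C = 0.00111069
Weight by the priors:
  P(Z=A)·L_A = 0.19 × 0.181455 = 0.0344764
  P(Z=B)·L_B = 0.43 × 0.067948 = 0.0292176
  P(Z=C)·L_C = 0.38 × 0.00111069 = 0.000422062
Normaliser: 0.0344764 + 0.0292176 + 0.000422062 = 0.0641161
P(Class C | x) = 0.000422062 / 0.0641161 ≈ 0.0066

0.0066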